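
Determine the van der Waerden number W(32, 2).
W(32, 2) = 32 + 1 = 33

A 2-term AP is any pair of integers, so a monochromatic 2-AP exists iff some colour is used at least twice. With 32 colours, the colouring i ↦ i on {1, ..., 32} uses each colour once, avoiding any monochromatic pair, so W(32, 2) > 32. For {1, ..., 33}, pigeonhole forces two integers of the same colour, which form a monochromatic 2-AP. Hence W(32, 2) = 33.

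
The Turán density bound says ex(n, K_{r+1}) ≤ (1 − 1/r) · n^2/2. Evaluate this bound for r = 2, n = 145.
Turán density bound = (1/2) · 145^2/2 = 21025/4 ≈ 5256.25

Turán's theorem: ex(n, K_{r+1}) is achieved by the complete r-partite Turán graph T(n, r) with parts as balanced as possible, and is at most (1 − 1/r) · n^2/2. For r = 2, n = 145: the density bound is (1/2) · 21025/2 = 21025/4 ≈ 5256.25. The integer-valued extremum is e(T(145, 2)) = 5256, which is strictly less than the density bound 21025/4 since 2 ∤ 145 (the parts of T(145, 2) cannot all be equal).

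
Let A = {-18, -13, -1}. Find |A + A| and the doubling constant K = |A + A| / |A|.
K = |A + A| / |A| = 6/3 = 2

Enumerate A + A = {a + b : a, b ∈ A}. With |A| = 3, there are |A|^2 = 9 ordered sum pairs; collecting distinct values, A + A = {-36, -31, -26, -19, -14, -2}, so |A + A| = 6. Thus K = 6/3 = 2. For comparison, the minimum possible |A + A| over all 3-element sets is 2·3 − 1 = 5 (so min K = 5/3), attained only by arithmetic progressions.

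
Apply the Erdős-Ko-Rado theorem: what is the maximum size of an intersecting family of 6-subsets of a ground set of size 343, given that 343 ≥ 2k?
max |F| = C(342, 5) = 37861215678

Erdős-Ko-Rado (1961): when n ≥ 2k, max |F| = C(n−1, k−1). The bound is attained by the star {A : i ∈ A} for any fixed i ∈ [n]. Here C(343−1, 6−1) = C(342, 5) = 37861215678.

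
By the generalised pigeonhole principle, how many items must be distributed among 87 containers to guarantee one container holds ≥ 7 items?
n = (7 − 1)·87 + 1 = 523

By the generalised pigeonhole principle, to guarantee some box contains ≥ r objects we need more than (r − 1) · k objects total. Threshold: n = (r − 1) · k + 1. With r = 7 and k = 87: n = 6 · 87 + 1 = 522 + 1 = 523. For n = 522 = 6 · 87, we can put exactly 6 objects in every box, avoiding 7 in any single one — so 523 is tight.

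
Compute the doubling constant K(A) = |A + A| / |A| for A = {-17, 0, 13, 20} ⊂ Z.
K = |A + A| / |A| = 10/4 = 5/2

Enumerate A + A = {a + b : a, b ∈ A}. With |A| = 4, there are |A|^2 = 16 ordered sum pairs; collecting distinct values, A + A = {-34, -17, -4, 0, 3, 13, 20, 26, 33, 40}, so |A + A| = 10. Thus K = 10/4 = 5/2. For comparison, the minimum possible |A + A| over all 4-element sets is 2·4 − 1 = 7 (so min K = 7/4), attained only by arithmetic progressions.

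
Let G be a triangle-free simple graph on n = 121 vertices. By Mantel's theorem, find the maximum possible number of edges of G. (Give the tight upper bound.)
ex(121, K_3) = ⌊121^2/4⌋ = 3660

Mantel (1907): a triangle-free graph on n vertices has at most ⌊n^2/4⌋ edges, with equality for the complete bipartite graph K_{⌊n/2⌋, ⌈n/2⌉}. For n = 121: ⌊121^2/4⌋ = ⌊14641/4⌋ = 3660. The extremal graph is K_{60, 61}, which has 60·61 = 3660 edges.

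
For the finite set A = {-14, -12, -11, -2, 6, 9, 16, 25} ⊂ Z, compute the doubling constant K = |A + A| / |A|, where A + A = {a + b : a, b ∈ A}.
K = |A + A| / |A| = 33/8

Enumerate A + A = {a + b : a, b ∈ A}. With |A| = 8, there are |A|^2 = 64 ordered sum pairs; collecting distinct values, A + A = {-28, -26, -25, -24, -23, -22, -16, -14, -13, -8, -6, -5, -4, -3, -2, 2, 4, 5, 7, 11, 12, 13, 14, 15, 18, 22, 23, 25, 31, 32, 34, 41, 50}, so |A + A| = 33. Thus K = 33/8. For comparison, the minimum possible |A + A| over all 8-element sets is 2·8 − 1 = 15 (so min K = 15/8), attained only by arithmetic progressions.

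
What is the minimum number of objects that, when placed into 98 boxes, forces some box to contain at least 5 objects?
n = (5 − 1)·98 + 1 = 393

By the generalised pigeonhole principle, to guarantee some box contains ≥ r objects we need more than (r − 1) · k objects total. Threshold: n = (r − 1) · k + 1. With r = 5 and k = 98: n = 4 · 98 + 1 = 392 + 1 = 393. For n = 392 = 4 · 98, we can put exactly 4 objects in every box, avoiding 5 in any single one — so 393 is tight.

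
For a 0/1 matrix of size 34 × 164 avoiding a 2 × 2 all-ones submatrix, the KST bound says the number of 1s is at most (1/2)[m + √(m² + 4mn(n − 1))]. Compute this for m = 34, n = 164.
z(34, 164; 2, 2) ≤ (1/2)[34 + √(34² + 4·34·164·163)] = (1/2)[34 + √3636708] = 970.5077

Kővári–Sós–Turán: let r_1, ..., r_34 be the row sums and z = Σ r_i the total number of 1s. Each pair of columns can share at most one row with both entries 1 (else a 2×2 all-ones block appears), so Σ_i C(r_i, 2) ≤ C(164, 2) = 13366. By convexity Σ_i C(r_i, 2) ≥ 34·C(z/34, 2) = z(z − 34)/(2·34), giving z² − 34z − 34·164·163 ≤ 0 and hence z ≤ (1/2)[34 + √(1156 + 4·908888)] = (1/2)[34 + √3636708] ≈ (1/2)(34 + 1907.0155) = 970.5077.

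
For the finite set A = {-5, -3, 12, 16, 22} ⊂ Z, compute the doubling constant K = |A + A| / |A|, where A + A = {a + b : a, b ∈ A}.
K = |A + A| / |A| = 15/5 = 3

Enumerate A + A = {a + b : a, b ∈ A}. With |A| = 5, there are |A|^2 = 25 ordered sum pairs; collecting distinct values, A + A = {-10, -8, -6, 7, 9, 11, 13, 17, 19, 24, 28, 32, 34, 38, 44}, so |A + A| = 15. Thus K = 15/5 = 3. For comparison, the minimum possible |A + A| over all 5-element sets is 2·5 − 1 = 9 (so min K = 9/5), attained only by arithmetic progressions.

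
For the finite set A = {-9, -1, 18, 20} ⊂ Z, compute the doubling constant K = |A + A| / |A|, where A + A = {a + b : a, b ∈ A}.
K = |A + A| / |A| = 10/4 = 5/2

Enumerate A + A = {a + b : a, b ∈ A}. With |A| = 4, there are |A|^2 = 16 ordered sum pairs; collecting distinct values, A + A = {-18, -10, -2, 9, 11, 17, 19, 36, 38, 40}, so |A + A| = 10. Thus K = 10/4 = 5/2. For comparison, the minimum possible |A + A| over all 4-element sets is 2·4 − 1 = 7 (so min K = 7/4), attained only by arithmetic progressions.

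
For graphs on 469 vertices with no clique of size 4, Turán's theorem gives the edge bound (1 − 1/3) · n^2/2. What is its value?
Turán density bound = (2/3) · 469^2/2 = 219961/3 ≈ 73320.3333

Turán's theorem: ex(n, K_{r+1}) is achieved by the complete r-partite Turán graph T(n, r) with parts as balanced as possible, and is at most (1 − 1/r) · n^2/2. For r = 3, n = 469: the density bound is (2/3) · 219961/2 = 219961/3 ≈ 73320.3333. The integer-valued extremum is e(T(469, 3)) = 73320, which is strictly less than the density bound 219961/3 since 3 ∤ 469 (the parts of T(469, 3) cannot all be equal).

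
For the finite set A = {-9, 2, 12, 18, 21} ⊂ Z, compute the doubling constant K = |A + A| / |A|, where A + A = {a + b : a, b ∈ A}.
K = |A + A| / |A| = 15/5 = 3

Enumerate A + A = {a + b : a, b ∈ A}. With |A| = 5, there are |A|^2 = 25 ordered sum pairs; collecting distinct values, A + A = {-18, -7, 3, 4, 9, 12, 14, 20, 23, 24, 30, 33, 36, 39, 42}, so |A + A| = 15. Thus K = 15/5 = 3. For comparison, the minimum possible |A + A| over all 5-element sets is 2·5 − 1 = 9 (so min K = 9/5), attained only by arithmetic progressions.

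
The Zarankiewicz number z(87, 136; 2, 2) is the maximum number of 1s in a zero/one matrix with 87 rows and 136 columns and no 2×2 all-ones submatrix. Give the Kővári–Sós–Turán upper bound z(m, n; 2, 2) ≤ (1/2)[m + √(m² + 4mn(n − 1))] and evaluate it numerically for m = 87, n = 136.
z(87, 136; 2, 2) ≤ (1/2)[87 + √(87² + 4·87·136·135)] = (1/2)[87 + √6396849] = 1308.0996

Kővári–Sós–Turán: let r_1, ..., r_87 be the row sums and z = Σ r_i the total number of 1s. Each pair of columns can share at most one row with both entries 1 (else a 2×2 all-ones block appears), so Σ_i C(r_i, 2) ≤ C(136, 2) = 9180. By convexity Σ_i C(r_i, 2) ≥ 87·C(z/87, 2) = z(z − 87)/(2·87), giving z² − 87z − 87·136·135 ≤ 0 and hence z ≤ (1/2)[87 + √(7569 + 4·1597320)] = (1/2)[87 + √6396849] ≈ (1/2)(87 + 2529.1993) = 1308.0996.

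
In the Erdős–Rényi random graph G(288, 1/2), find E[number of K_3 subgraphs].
E[# K_3] = C(288, 3) · (1/2)^C(3, 2) = 3939936 / 2^3 = 492492

For each 3-subset S of vertices (there are C(288, 3) = 3939936 such S), let X_S = 1 if S induces a K_3 (all C(3, 2) = 3 edges present). Then P(X_S = 1) = (1/2)^3 = 1/8. By linearity of expectation, E[# K_3] = C(288, 3) · (1/2)^3 = 3939936 / 8 = 492492.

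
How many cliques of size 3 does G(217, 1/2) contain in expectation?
E[# K_3] = C(217, 3) · (1/2)^C(3, 2) = 1679580 / 2^3 = 419895/2 = 209947.5

For each 3-subset S of vertices (there are C(217, 3) = 1679580 such S), let X_S = 1 if S induces a K_3 (all C(3, 2) = 3 edges present). Then P(X_S = 1) = (1/2)^3 = 1/8. By linearity of expectation, E[# K_3] = C(217, 3) · (1/2)^3 = 1679580 / 8 = 419895/2 = 209947.5.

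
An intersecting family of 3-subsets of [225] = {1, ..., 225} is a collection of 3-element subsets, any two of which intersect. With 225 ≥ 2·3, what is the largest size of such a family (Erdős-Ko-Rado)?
max |F| = C(224, 2) = 24976

The Erdős-Ko-Rado theorem states: for n ≥ 2k, an intersecting family of k-subsets of an n-element set has size at most C(n − 1, k − 1), with equality for 'star' families {A ⊆ [n] : |A| = k, i ∈ A} (fix an element i). For n = 225, k = 3: C(224, 2) = 24976.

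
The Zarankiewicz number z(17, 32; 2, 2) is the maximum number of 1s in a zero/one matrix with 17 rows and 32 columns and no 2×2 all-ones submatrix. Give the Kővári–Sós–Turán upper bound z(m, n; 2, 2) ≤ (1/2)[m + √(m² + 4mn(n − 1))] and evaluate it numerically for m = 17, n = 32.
z(17, 32; 2, 2) ≤ (1/2)[17 + √(17² + 4·17·32·31)] = (1/2)[17 + √67745] = 138.6393

Kővári–Sós–Turán: let r_1, ..., r_17 be the row sums and z = Σ r_i the total number of 1s. Each pair of columns can share at most one row with both entries 1 (else a 2×2 all-ones block appears), so Σ_i C(r_i, 2) ≤ C(32, 2) = 496. By convexity Σ_i C(r_i, 2) ≥ 17·C(z/17, 2) = z(z − 17)/(2·17), giving z² − 17z − 17·32·31 ≤ 0 and hence z ≤ (1/2)[17 + √(289 + 4·16864)] = (1/2)[17 + √67745] ≈ (1/2)(17 + 260.2787) = 138.6393.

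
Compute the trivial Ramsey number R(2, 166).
R(2, 166) = 166

R(2, k) = k for all k ≥ 2: in a 2-colouring of K_k, either some edge is red (a red K_2) or all edges are blue (a blue K_k). And K_{165} coloured all-blue has no blue K_166, so R(2, 166) > 165. Hence R(2, 166) = 166.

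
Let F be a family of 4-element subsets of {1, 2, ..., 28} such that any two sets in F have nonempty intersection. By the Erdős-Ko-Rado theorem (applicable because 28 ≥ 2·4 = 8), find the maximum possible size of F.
max |F| = C(27, 3) = 2925

The Erdős-Ko-Rado theorem states: for n ≥ 2k, an intersecting family of k-subsets of an n-element set has size at most C(n − 1, k − 1), with equality for 'star' families {A ⊆ [n] : |A| = k, i ∈ A} (fix an element i). For n = 28, k = 4: C(27, 3) = 2925.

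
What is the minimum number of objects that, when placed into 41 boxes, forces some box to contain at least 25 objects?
n = (25 − 1)·41 + 1 = 985

By the generalised pigeonhole principle, to guarantee some box contains ≥ r objects we need more than (r − 1) · k objects total. Threshold: n = (r − 1) · k + 1. With r = 25 and k = 41: n = 24 · 41 + 1 = 984 + 1 = 985. For n = 984 = 24 · 41, we can put exactly 24 objects in every box, avoiding 25 in any single one — so 985 is tight.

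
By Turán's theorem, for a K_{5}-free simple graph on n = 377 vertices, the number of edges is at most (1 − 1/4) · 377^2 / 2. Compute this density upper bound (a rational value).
Turán density bound = (3/4) · 377^2/2 = 426387/8 ≈ 53298.375

Turán's theorem: ex(n, K_{r+1}) is achieved by the complete r-partite Turán graph T(n, r) with parts as balanced as possible, and is at most (1 − 1/r) · n^2/2. For r = 4, n = 377: the density bound is (3/4) · 142129/2 = 426387/8 ≈ 53298.375. The integer-valued extremum is e(T(377, 4)) = 53298, which is strictly less than the density bound 426387/8 since 4 ∤ 377 (the parts of T(377, 4) cannot all be equal).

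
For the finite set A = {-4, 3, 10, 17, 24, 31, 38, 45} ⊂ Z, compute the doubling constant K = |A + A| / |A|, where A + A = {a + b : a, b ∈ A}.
K = |A + A| / |A| = 15/8

Enumerate A + A = {a + b : a, b ∈ A}. With |A| = 8, there are |A|^2 = 64 ordered sum pairs; collecting distinct values, A + A = {-8, -1, 6, 13, 20, 27, 34, 41, 48, 55, 62, 69, 76, 83, 90}, so |A + A| = 15. Thus K = 15/8. Here |A + A| = 2|A| − 1 = 15, the minimum possible — so K = 15/8 is minimal, which holds iff A is an arithmetic progression.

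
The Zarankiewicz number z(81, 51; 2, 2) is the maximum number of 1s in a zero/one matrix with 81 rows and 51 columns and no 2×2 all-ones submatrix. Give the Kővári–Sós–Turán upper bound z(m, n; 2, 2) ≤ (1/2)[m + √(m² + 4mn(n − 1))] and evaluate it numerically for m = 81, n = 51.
z(81, 51; 2, 2) ≤ (1/2)[81 + √(81² + 4·81·51·50)] = (1/2)[81 + √832761] = 496.7787

Kővári–Sós–Turán: let r_1, ..., r_81 be the row sums and z = Σ r_i the total number of 1s. Each pair of columns can share at most one row with both entries 1 (else a 2×2 all-ones block appears), so Σ_i C(r_i, 2) ≤ C(51, 2) = 1275. By convexity Σ_i C(r_i, 2) ≥ 81·C(z/81, 2) = z(z − 81)/(2·81), giving z² − 81z − 81·51·50 ≤ 0 and hence z ≤ (1/2)[81 + √(6561 + 4·206550)] = (1/2)[81 + √832761] ≈ (1/2)(81 + 912.5574) = 496.7787.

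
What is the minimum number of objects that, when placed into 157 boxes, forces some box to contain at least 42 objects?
n = (42 − 1)·157 + 1 = 6438

By the generalised pigeonhole principle, to guarantee some box contains ≥ r objects we need more than (r − 1) · k objects total. Threshold: n = (r − 1) · k + 1. With r = 42 and k = 157: n = 41 · 157 + 1 = 6437 + 1 = 6438. For n = 6437 = 41 · 157, we can put exactly 41 objects in every box, avoiding 42 in any single one — so 6438 is tight.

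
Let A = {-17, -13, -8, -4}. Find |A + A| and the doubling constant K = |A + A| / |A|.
K = |A + A| / |A| = 9/4

Enumerate A + A = {a + b : a, b ∈ A}. With |A| = 4, there are |A|^2 = 16 ordered sum pairs; collecting distinct values, A + A = {-34, -30, -26, -25, -21, -17, -16, -12, -8}, so |A + A| = 9. Thus K = 9/4. For comparison, the minimum possible |A + A| over all 4-element sets is 2·4 − 1 = 7 (so min K = 7/4), attained only by arithmetic progressions.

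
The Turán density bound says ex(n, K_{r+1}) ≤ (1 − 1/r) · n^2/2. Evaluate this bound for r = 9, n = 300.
Turán density bound = (8/9) · 300^2/2 = 40000

Turán's theorem: ex(n, K_{r+1}) is achieved by the complete r-partite Turán graph T(n, r) with parts as balanced as possible, and is at most (1 − 1/r) · n^2/2. For r = 9, n = 300: the density bound is (8/9) · 90000/2 = 40000. The integer-valued extremum is e(T(300, 9)) = 39999, which is strictly less than the density bound 40000 since 9 ∤ 300 (the parts of T(300, 9) cannot all be equal).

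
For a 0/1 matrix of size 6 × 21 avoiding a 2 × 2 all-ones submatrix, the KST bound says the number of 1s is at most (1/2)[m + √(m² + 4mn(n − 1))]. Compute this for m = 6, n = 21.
z(6, 21; 2, 2) ≤ (1/2)[6 + √(6² + 4·6·21·20)] = (1/2)[6 + √10116] = 53.2892

Kővári–Sós–Turán: let r_1, ..., r_6 be the row sums and z = Σ r_i the total number of 1s. Each pair of columns can share at most one row with both entries 1 (else a 2×2 all-ones block appears), so Σ_i C(r_i, 2) ≤ C(21, 2) = 210. By convexity Σ_i C(r_i, 2) ≥ 6·C(z/6, 2) = z(z − 6)/(2·6), giving z² − 6z − 6·21·20 ≤ 0 and hence z ≤ (1/2)[6 + √(36 + 4·2520)] = (1/2)[6 + √10116] ≈ (1/2)(6 + 100.5783) = 53.2892.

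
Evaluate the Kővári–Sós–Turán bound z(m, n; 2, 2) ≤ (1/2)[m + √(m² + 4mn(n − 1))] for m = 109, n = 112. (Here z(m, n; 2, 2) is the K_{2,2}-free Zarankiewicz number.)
z(109, 112; 2, 2) ≤ (1/2)[109 + √(109² + 4·109·112·111)] = (1/2)[109 + √5432233] = 1219.8576

Kővári–Sós–Turán: let r_1, ..., r_109 be the row sums and z = Σ r_i the total number of 1s. Each pair of columns can share at most one row with both entries 1 (else a 2×2 all-ones block appears), so Σ_i C(r_i, 2) ≤ C(112, 2) = 6216. By convexity Σ_i C(r_i, 2) ≥ 109·C(z/109, 2) = z(z − 109)/(2·109), giving z² − 109z − 109·112·111 ≤ 0 and hence z ≤ (1/2)[109 + √(11881 + 4·1355088)] = (1/2)[109 + √5432233] ≈ (1/2)(109 + 2330.7151) = 1219.8576.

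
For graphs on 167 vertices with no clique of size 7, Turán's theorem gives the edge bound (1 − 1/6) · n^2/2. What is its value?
Turán density bound = (5/6) · 167^2/2 = 139445/12 ≈ 11620.4167

Turán's theorem: ex(n, K_{r+1}) is achieved by the complete r-partite Turán graph T(n, r) with parts as balanced as possible, and is at most (1 − 1/r) · n^2/2. For r = 6, n = 167: the density bound is (5/6) · 27889/2 = 139445/12 ≈ 11620.4167. The integer-valued extremum is e(T(167, 6)) = 11620, which is strictly less than the density bound 139445/12 since 6 ∤ 167 (the parts of T(167, 6) cannot all be equal).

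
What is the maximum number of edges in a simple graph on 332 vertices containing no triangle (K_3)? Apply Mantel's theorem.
ex(332, K_3) = ⌊332^2/4⌋ = 27556

Mantel (1907): a triangle-free graph on n vertices has at most ⌊n^2/4⌋ edges, with equality for the complete bipartite graph K_{⌊n/2⌋, ⌈n/2⌉}. For n = 332: ⌊332^2/4⌋ = ⌊110224/4⌋ = 27556. The extremal graph is K_{166, 166}, which has 166·166 = 27556 edges.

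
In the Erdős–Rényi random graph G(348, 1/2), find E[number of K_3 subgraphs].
E[# K_3] = C(348, 3) · (1/2)^C(3, 2) = 6963596 / 2^3 = 1740899/2 = 870449.5

For each 3-subset S of vertices (there are C(348, 3) = 6963596 such S), let X_S = 1 if S induces a K_3 (all C(3, 2) = 3 edges present). Then P(X_S = 1) = (1/2)^3 = 1/8. By linearity of expectation, E[# K_3] = C(348, 3) · (1/2)^3 = 6963596 / 8 = 1740899/2 = 870449.5.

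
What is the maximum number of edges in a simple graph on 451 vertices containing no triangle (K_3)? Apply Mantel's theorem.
ex(451, K_3) = ⌊451^2/4⌋ = 50850

Mantel (1907): a triangle-free graph on n vertices has at most ⌊n^2/4⌋ edges, with equality for the complete bipartite graph K_{⌊n/2⌋, ⌈n/2⌉}. For n = 451: ⌊451^2/4⌋ = ⌊203401/4⌋ = 50850. The extremal graph is K_{225, 226}, which has 225·226 = 50850 edges.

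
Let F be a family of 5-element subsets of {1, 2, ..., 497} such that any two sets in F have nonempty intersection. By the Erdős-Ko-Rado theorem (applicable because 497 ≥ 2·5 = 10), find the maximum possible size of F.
max |F| = C(496, 4) = 2491434660

The Erdős-Ko-Rado theorem states: for n ≥ 2k, an intersecting family of k-subsets of an n-element set has size at most C(n − 1, k − 1), with equality for 'star' families {A ⊆ [n] : |A| = k, i ∈ A} (fix an element i). For n = 497, k = 5: C(496, 4) = 2491434660.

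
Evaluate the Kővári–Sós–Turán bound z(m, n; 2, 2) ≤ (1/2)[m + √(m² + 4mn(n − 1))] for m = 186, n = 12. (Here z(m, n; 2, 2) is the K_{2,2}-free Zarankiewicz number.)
z(186, 12; 2, 2) ≤ (1/2)[186 + √(186² + 4·186·12·11)] = (1/2)[186 + √132804] = 275.2114

Kővári–Sós–Turán: let r_1, ..., r_186 be the row sums and z = Σ r_i the total number of 1s. Each pair of columns can share at most one row with both entries 1 (else a 2×2 all-ones block appears), so Σ_i C(r_i, 2) ≤ C(12, 2) = 66. By convexity Σ_i C(r_i, 2) ≥ 186·C(z/186, 2) = z(z − 186)/(2·186), giving z² − 186z − 186·12·11 ≤ 0 and hence z ≤ (1/2)[186 + √(34596 + 4·24552)] = (1/2)[186 + √132804] ≈ (1/2)(186 + 364.4228) = 275.2114.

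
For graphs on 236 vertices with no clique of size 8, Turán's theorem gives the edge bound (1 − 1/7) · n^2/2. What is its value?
Turán density bound = (6/7) · 236^2/2 = 167088/7 ≈ 23869.7143

Turán's theorem: ex(n, K_{r+1}) is achieved by the complete r-partite Turán graph T(n, r) with parts as balanced as possible, and is at most (1 − 1/r) · n^2/2. For r = 7, n = 236: the density bound is (6/7) · 55696/2 = 167088/7 ≈ 23869.7143. The integer-valued extremum is e(T(236, 7)) = 23869, which is strictly less than the density bound 167088/7 since 7 ∤ 236 (the parts of T(236, 7) cannot all be equal).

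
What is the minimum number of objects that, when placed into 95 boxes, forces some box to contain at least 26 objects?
n = (26 − 1)·95 + 1 = 2376

By the generalised pigeonhole principle, to guarantee some box contains ≥ r objects we need more than (r − 1) · k objects total. Threshold: n = (r − 1) · k + 1. With r = 26 and k = 95: n = 25 · 95 + 1 = 2375 + 1 = 2376. For n = 2375 = 25 · 95, we can put exactly 25 objects in every box, avoiding 26 in any single one — so 2376 is tight.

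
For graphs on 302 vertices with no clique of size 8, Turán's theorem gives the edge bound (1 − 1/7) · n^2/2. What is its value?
Turán density bound = (6/7) · 302^2/2 = 273612/7 ≈ 39087.4286

Turán's theorem: ex(n, K_{r+1}) is achieved by the complete r-partite Turán graph T(n, r) with parts as balanced as possible, and is at most (1 − 1/r) · n^2/2. For r = 7, n = 302: the density bound is (6/7) · 91204/2 = 273612/7 ≈ 39087.4286. The integer-valued extremum is e(T(302, 7)) = 39087, which is strictly less than the density bound 273612/7 since 7 ∤ 302 (the parts of T(302, 7) cannot all be equal).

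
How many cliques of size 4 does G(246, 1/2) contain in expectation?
E[# K_4] = C(246, 4) · (1/2)^C(4, 2) = 148897035 / 2^6 = 2326516.171875

For each 4-subset S of vertices (there are C(246, 4) = 148897035 such S), let X_S = 1 if S induces a K_4 (all C(4, 2) = 6 edges present). Then P(X_S = 1) = (1/2)^6 = 1/64. By linearity of expectation, E[# K_4] = C(246, 4) · (1/2)^6 = 148897035 / 64 = 2326516.171875.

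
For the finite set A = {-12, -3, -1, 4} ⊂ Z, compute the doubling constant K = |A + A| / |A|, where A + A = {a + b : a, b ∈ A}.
K = |A + A| / |A| = 10/4 = 5/2

Enumerate A + A = {a + b : a, b ∈ A}. With |A| = 4, there are |A|^2 = 16 ordered sum pairs; collecting distinct values, A + A = {-24, -15, -13, -8, -6, -4, -2, 1, 3, 8}, so |A + A| = 10. Thus K = 10/4 = 5/2. For comparison, the minimum possible |A + A| over all 4-element sets is 2·4 − 1 = 7 (so min K = 7/4), attained only by arithmetic progressions.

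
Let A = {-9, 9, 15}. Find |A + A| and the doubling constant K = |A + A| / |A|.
K = |A + A| / |A| = 6/3 = 2

Enumerate A + A = {a + b : a, b ∈ A}. With |A| = 3, there are |A|^2 = 9 ordered sum pairs; collecting distinct values, A + A = {-18, 0, 6, 18, 24, 30}, so |A + A| = 6. Thus K = 6/3 = 2. For comparison, the minimum possible |A + A| over all 3-element sets is 2·3 − 1 = 5 (so min K = 5/3), attained only by arithmetic progressions.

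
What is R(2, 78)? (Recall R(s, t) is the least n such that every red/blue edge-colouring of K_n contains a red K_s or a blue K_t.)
R(2, 78) = 78

R(2, k) = k for all k ≥ 2: in a 2-colouring of K_k, either some edge is red (a red K_2) or all edges are blue (a blue K_k). And K_{77} coloured all-blue has no blue K_78, so R(2, 78) > 77. Hence R(2, 78) = 78.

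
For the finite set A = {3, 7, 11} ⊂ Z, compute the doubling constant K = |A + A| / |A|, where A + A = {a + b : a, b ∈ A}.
K = |A + A| / |A| = 5/3

Enumerate A + A = {a + b : a, b ∈ A}. With |A| = 3, there are |A|^2 = 9 ordered sum pairs; collecting distinct values, A + A = {6, 10, 14, 18, 22}, so |A + A| = 5. Thus K = 5/3. Here |A + A| = 2|A| − 1 = 5, the minimum possible — so K = 5/3 is minimal, which holds iff A is an arithmetic progression.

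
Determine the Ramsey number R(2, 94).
R(2, 94) = 94

R(2, k) = k for all k ≥ 2: in a 2-colouring of K_k, either some edge is red (a red K_2) or all edges are blue (a blue K_k). And K_{93} coloured all-blue has no blue K_94, so R(2, 94) > 93. Hence R(2, 94) = 94.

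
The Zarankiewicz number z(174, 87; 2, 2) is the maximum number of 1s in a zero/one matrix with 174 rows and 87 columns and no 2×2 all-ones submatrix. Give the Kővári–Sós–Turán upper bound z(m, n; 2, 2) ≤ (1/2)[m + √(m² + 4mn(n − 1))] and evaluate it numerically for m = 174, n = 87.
z(174, 87; 2, 2) ≤ (1/2)[174 + √(174² + 4·174·87·86)] = (1/2)[174 + √5237748] = 1231.3063

Kővári–Sós–Turán: let r_1, ..., r_174 be the row sums and z = Σ r_i the total number of 1s. Each pair of columns can share at most one row with both entries 1 (else a 2×2 all-ones block appears), so Σ_i C(r_i, 2) ≤ C(87, 2) = 3741. By convexity Σ_i C(r_i, 2) ≥ 174·C(z/174, 2) = z(z − 174)/(2·174), giving z² − 174z − 174·87·86 ≤ 0 and hence z ≤ (1/2)[174 + √(30276 + 4·1301868)] = (1/2)[174 + √5237748] ≈ (1/2)(174 + 2288.6127) = 1231.3063.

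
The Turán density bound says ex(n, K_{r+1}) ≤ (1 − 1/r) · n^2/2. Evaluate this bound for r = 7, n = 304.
Turán density bound = (6/7) · 304^2/2 = 277248/7 ≈ 39606.8571

Turán's theorem: ex(n, K_{r+1}) is achieved by the complete r-partite Turán graph T(n, r) with parts as balanced as possible, and is at most (1 − 1/r) · n^2/2. For r = 7, n = 304: the density bound is (6/7) · 92416/2 = 277248/7 ≈ 39606.8571. The integer-valued extremum is e(T(304, 7)) = 39606, which is strictly less than the density bound 277248/7 since 7 ∤ 304 (the parts of T(304, 7) cannot all be equal).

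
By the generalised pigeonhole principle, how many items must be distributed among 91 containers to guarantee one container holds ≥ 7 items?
n = (7 − 1)·91 + 1 = 547

By the generalised pigeonhole principle, to guarantee some box contains ≥ r objects we need more than (r − 1) · k objects total. Threshold: n = (r − 1) · k + 1. With r = 7 and k = 91: n = 6 · 91 + 1 = 546 + 1 = 547. For n = 546 = 6 · 91, we can put exactly 6 objects in every box, avoiding 7 in any single one — so 547 is tight.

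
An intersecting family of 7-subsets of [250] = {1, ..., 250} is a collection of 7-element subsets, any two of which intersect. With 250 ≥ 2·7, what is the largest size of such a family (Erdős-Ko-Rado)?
max |F| = C(249, 6) = 311534754076

The Erdős-Ko-Rado theorem states: for n ≥ 2k, an intersecting family of k-subsets of an n-element set has size at most C(n − 1, k − 1), with equality for 'star' families {A ⊆ [n] : |A| = k, i ∈ A} (fix an element i). For n = 250, k = 7: C(249, 6) = 311534754076.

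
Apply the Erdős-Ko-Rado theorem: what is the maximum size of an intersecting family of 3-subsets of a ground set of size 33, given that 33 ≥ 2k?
max |F| = C(32, 2) = 496

The Erdős-Ko-Rado theorem states: for n ≥ 2k, an intersecting family of k-subsets of an n-element set has size at most C(n − 1, k − 1), with equality for 'star' families {A ⊆ [n] : |A| = k, i ∈ A} (fix an element i). For n = 33, k = 3: C(32, 2) = 496.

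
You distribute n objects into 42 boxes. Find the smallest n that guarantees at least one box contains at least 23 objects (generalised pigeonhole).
n = (23 − 1)·42 + 1 = 925

By the generalised pigeonhole principle, to guarantee some box contains ≥ r objects we need more than (r − 1) · k objects total. Threshold: n = (r − 1) · k + 1. With r = 23 and k = 42: n = 22 · 42 + 1 = 924 + 1 = 925. For n = 924 = 22 · 42, we can put exactly 22 objects in every box, avoiding 23 in any single one — so 925 is tight.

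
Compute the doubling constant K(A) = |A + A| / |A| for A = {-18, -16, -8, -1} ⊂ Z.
K = |A + A| / |A| = 10/4 = 5/2

Enumerate A + A = {a + b : a, b ∈ A}. With |A| = 4, there are |A|^2 = 16 ordered sum pairs; collecting distinct values, A + A = {-36, -34, -32, -26, -24, -19, -17, -16, -9, -2}, so |A + A| = 10. Thus K = 10/4 = 5/2. For comparison, the minimum possible |A + A| over all 4-element sets is 2·4 − 1 = 7 (so min K = 7/4), attained only by arithmetic progressions.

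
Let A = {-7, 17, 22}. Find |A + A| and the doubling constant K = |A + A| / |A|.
K = |A + A| / |A| = 6/3 = 2

Enumerate A + A = {a + b : a, b ∈ A}. With |A| = 3, there are |A|^2 = 9 ordered sum pairs; collecting distinct values, A + A = {-14, 10, 15, 34, 39, 44}, so |A + A| = 6. Thus K = 6/3 = 2. For comparison, the minimum possible |A + A| over all 3-element sets is 2·3 − 1 = 5 (so min K = 5/3), attained only by arithmetic progressions.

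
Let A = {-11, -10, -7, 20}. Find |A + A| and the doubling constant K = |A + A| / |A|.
K = |A + A| / |A| = 10/4 = 5/2

Enumerate A + A = {a + b : a, b ∈ A}. With |A| = 4, there are |A|^2 = 16 ordered sum pairs; collecting distinct values, A + A = {-22, -21, -20, -18, -17, -14, 9, 10, 13, 40}, so |A + A| = 10. Thus K = 10/4 = 5/2. For comparison, the minimum possible |A + A| over all 4-element sets is 2·4 − 1 = 7 (so min K = 7/4), attained only by arithmetic progressions.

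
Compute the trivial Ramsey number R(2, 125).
R(2, 125) = 125

R(2, k) = k for all k ≥ 2: in a 2-colouring of K_k, either some edge is red (a red K_2) or all edges are blue (a blue K_k). And K_{124} coloured all-blue has no blue K_125, so R(2, 125) > 124. Hence R(2, 125) = 125.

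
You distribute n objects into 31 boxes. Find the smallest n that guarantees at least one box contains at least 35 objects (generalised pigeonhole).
n = (35 − 1)·31 + 1 = 1055

By the generalised pigeonhole principle, to guarantee some box contains ≥ r objects we need more than (r − 1) · k objects total. Threshold: n = (r − 1) · k + 1. With r = 35 and k = 31: n = 34 · 31 + 1 = 1054 + 1 = 1055. For n = 1054 = 34 · 31, we can put exactly 34 objects in every box, avoiding 35 in any single one — so 1055 is tight.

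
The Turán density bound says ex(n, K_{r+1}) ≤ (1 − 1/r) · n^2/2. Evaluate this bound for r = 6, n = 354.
Turán density bound = (5/6) · 354^2/2 = 52215

Turán's theorem: ex(n, K_{r+1}) is achieved by the complete r-partite Turán graph T(n, r) with parts as balanced as possible, and is at most (1 − 1/r) · n^2/2. For r = 6, n = 354: the density bound is (5/6) · 125316/2 = 52215. Since 6 ∣ 354, the Turán graph T(354, 6) has parts of equal size 59, and its edge count e(T(354, 6)) = 52215 attains the density bound exactly.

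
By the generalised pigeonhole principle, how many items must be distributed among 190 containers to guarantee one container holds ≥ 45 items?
n = (45 − 1)·190 + 1 = 8361

By the generalised pigeonhole principle, to guarantee some box contains ≥ r objects we need more than (r − 1) · k objects total. Threshold: n = (r − 1) · k + 1. With r = 45 and k = 190: n = 44 · 190 + 1 = 8360 + 1 = 8361. For n = 8360 = 44 · 190, we can put exactly 44 objects in every box, avoiding 45 in any single one — so 8361 is tight.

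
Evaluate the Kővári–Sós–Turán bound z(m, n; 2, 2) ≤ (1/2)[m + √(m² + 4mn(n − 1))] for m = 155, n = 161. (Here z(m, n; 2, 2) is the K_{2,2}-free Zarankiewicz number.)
z(155, 161; 2, 2) ≤ (1/2)[155 + √(155² + 4·155·161·160)] = (1/2)[155 + √15995225] = 2077.2015

Kővári–Sós–Turán: let r_1, ..., r_155 be the row sums and z = Σ r_i the total number of 1s. Each pair of columns can share at most one row with both entries 1 (else a 2×2 all-ones block appears), so Σ_i C(r_i, 2) ≤ C(161, 2) = 12880. By convexity Σ_i C(r_i, 2) ≥ 155·C(z/155, 2) = z(z − 155)/(2·155), giving z² − 155z − 155·161·160 ≤ 0 and hence z ≤ (1/2)[155 + √(24025 + 4·3992800)] = (1/2)[155 + √15995225] ≈ (1/2)(155 + 3999.4031) = 2077.2015.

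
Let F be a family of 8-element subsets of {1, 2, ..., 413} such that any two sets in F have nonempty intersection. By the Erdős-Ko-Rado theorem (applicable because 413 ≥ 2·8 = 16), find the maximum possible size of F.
max |F| = C(412, 7) = 379836129685672

The Erdős-Ko-Rado theorem states: for n ≥ 2k, an intersecting family of k-subsets of an n-element set has size at most C(n − 1, k − 1), with equality for 'star' families {A ⊆ [n] : |A| = k, i ∈ A} (fix an element i). For n = 413, k = 8: C(412, 7) = 379836129685672.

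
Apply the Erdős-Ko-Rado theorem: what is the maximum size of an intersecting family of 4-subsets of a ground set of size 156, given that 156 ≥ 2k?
max |F| = C(155, 3) = 608685

The Erdős-Ko-Rado theorem states: for n ≥ 2k, an intersecting family of k-subsets of an n-element set has size at most C(n − 1, k − 1), with equality for 'star' families {A ⊆ [n] : |A| = k, i ∈ A} (fix an element i). For n = 156, k = 4: C(155, 3) = 608685.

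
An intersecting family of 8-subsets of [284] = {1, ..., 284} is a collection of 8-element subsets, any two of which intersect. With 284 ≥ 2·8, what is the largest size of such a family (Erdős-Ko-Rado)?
max |F| = C(283, 7) = 26766903111198

Erdős-Ko-Rado (1961): when n ≥ 2k, max |F| = C(n−1, k−1). The bound is attained by the star {A : i ∈ A} for any fixed i ∈ [n]. Here C(284−1, 8−1) = C(283, 7) = 26766903111198.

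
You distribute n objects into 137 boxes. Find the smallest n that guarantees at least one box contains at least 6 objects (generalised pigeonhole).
n = (6 − 1)·137 + 1 = 686

By the generalised pigeonhole principle, to guarantee some box contains ≥ r objects we need more than (r − 1) · k objects total. Threshold: n = (r − 1) · k + 1. With r = 6 and k = 137: n = 5 · 137 + 1 = 685 + 1 = 686. For n = 685 = 5 · 137, we can put exactly 5 objects in every box, avoiding 6 in any single one — so 686 is tight.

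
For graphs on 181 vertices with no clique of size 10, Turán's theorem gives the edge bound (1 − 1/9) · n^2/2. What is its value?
Turán density bound = (8/9) · 181^2/2 = 131044/9 ≈ 14560.4444

Turán's theorem: ex(n, K_{r+1}) is achieved by the complete r-partite Turán graph T(n, r) with parts as balanced as possible, and is at most (1 − 1/r) · n^2/2. For r = 9, n = 181: the density bound is (8/9) · 32761/2 = 131044/9 ≈ 14560.4444. The integer-valued extremum is e(T(181, 9)) = 14560, which is strictly less than the density bound 131044/9 since 9 ∤ 181 (the parts of T(181, 9) cannot all be equal).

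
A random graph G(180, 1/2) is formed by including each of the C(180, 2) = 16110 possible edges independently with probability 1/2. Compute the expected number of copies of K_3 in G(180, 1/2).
E[# K_3] = C(180, 3) · (1/2)^C(3, 2) = 955860 / 2^3 = 238965/2 = 119482.5

For each 3-subset S of vertices (there are C(180, 3) = 955860 such S), let X_S = 1 if S induces a K_3 (all C(3, 2) = 3 edges present). Then P(X_S = 1) = (1/2)^3 = 1/8. By linearity of expectation, E[# K_3] = C(180, 3) · (1/2)^3 = 955860 / 8 = 238965/2 = 119482.5.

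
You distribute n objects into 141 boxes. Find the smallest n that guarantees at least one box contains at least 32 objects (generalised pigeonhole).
n = (32 − 1)·141 + 1 = 4372

By the generalised pigeonhole principle, to guarantee some box contains ≥ r objects we need more than (r − 1) · k objects total. Threshold: n = (r − 1) · k + 1. With r = 32 and k = 141: n = 31 · 141 + 1 = 4371 + 1 = 4372. For n = 4371 = 31 · 141, we can put exactly 31 objects in every box, avoiding 32 in any single one — so 4372 is tight.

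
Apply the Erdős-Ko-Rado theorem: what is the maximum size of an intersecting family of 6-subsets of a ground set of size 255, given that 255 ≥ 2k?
max |F| = C(254, 5) = 8468125050

The Erdős-Ko-Rado theorem states: for n ≥ 2k, an intersecting family of k-subsets of an n-element set has size at most C(n − 1, k − 1), with equality for 'star' families {A ⊆ [n] : |A| = k, i ∈ A} (fix an element i). For n = 255, k = 6: C(254, 5) = 8468125050.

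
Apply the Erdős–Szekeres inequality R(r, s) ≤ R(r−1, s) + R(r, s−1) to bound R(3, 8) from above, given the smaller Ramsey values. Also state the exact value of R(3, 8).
R(3, 8) ≤ R(2, 8) + R(3, 7) = 8 + 23 = 31; exact value R(3, 8) = 28.

The Erdős–Szekeres recurrence R(r, s) ≤ R(r−1, s) + R(r, s−1) applied to (r, s) = (3, 8) gives
  R(3, 8) ≤ R(2, 8) + R(3, 7) = 8 + 23 = 31.
(Recall R(2, k) = k and R is symmetric.) The recurrence is not tight here (it gives 31, but the exact value is R(3, 8) = 28); the tight upper bound requires a sharper argument than the simple recurrence, combined with a lower-bound construction on K_{27}.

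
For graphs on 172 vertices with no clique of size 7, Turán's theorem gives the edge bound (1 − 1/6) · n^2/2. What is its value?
Turán density bound = (5/6) · 172^2/2 = 36980/3 ≈ 12326.6667

Turán's theorem: ex(n, K_{r+1}) is achieved by the complete r-partite Turán graph T(n, r) with parts as balanced as possible, and is at most (1 − 1/r) · n^2/2. For r = 6, n = 172: the density bound is (5/6) · 29584/2 = 36980/3 ≈ 12326.6667. The integer-valued extremum is e(T(172, 6)) = 12326, which is strictly less than the density bound 36980/3 since 6 ∤ 172 (the parts of T(172, 6) cannot all be equal).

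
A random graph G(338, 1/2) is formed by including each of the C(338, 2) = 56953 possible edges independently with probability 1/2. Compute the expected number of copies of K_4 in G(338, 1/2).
E[# K_4] = C(338, 4) · (1/2)^C(4, 2) = 534219140 / 2^6 = 133554785/16 = 8347174.0625

For each 4-subset S of vertices (there are C(338, 4) = 534219140 such S), let X_S = 1 if S induces a K_4 (all C(4, 2) = 6 edges present). Then P(X_S = 1) = (1/2)^6 = 1/64. By linearity of expectation, E[# K_4] = C(338, 4) · (1/2)^6 = 534219140 / 64 = 133554785/16 = 8347174.0625.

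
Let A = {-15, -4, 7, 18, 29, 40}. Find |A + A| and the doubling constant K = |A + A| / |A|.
K = |A + A| / |A| = 11/6

Enumerate A + A = {a + b : a, b ∈ A}. With |A| = 6, there are |A|^2 = 36 ordered sum pairs; collecting distinct values, A + A = {-30, -19, -8, 3, 14, 25, 36, 47, 58, 69, 80}, so |A + A| = 11. Thus K = 11/6. Here |A + A| = 2|A| − 1 = 11, the minimum possible — so K = 11/6 is minimal, which holds iff A is an arithmetic progression.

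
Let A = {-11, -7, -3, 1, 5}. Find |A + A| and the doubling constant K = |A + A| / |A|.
K = |A + A| / |A| = 9/5

Enumerate A + A = {a + b : a, b ∈ A}. With |A| = 5, there are |A|^2 = 25 ordered sum pairs; collecting distinct values, A + A = {-22, -18, -14, -10, -6, -2, 2, 6, 10}, so |A + A| = 9. Thus K = 9/5. Here |A + A| = 2|A| − 1 = 9, the minimum possible — so K = 9/5 is minimal, which holds iff A is an arithmetic progression.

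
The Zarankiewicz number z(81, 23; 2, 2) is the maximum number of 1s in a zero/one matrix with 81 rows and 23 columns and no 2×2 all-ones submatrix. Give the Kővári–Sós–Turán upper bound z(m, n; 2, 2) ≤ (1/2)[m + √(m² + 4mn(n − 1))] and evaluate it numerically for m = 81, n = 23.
z(81, 23; 2, 2) ≤ (1/2)[81 + √(81² + 4·81·23·22)] = (1/2)[81 + √170505] = 246.9613

Kővári–Sós–Turán: let r_1, ..., r_81 be the row sums and z = Σ r_i the total number of 1s. Each pair of columns can share at most one row with both entries 1 (else a 2×2 all-ones block appears), so Σ_i C(r_i, 2) ≤ C(23, 2) = 253. By convexity Σ_i C(r_i, 2) ≥ 81·C(z/81, 2) = z(z − 81)/(2·81), giving z² − 81z − 81·23·22 ≤ 0 and hence z ≤ (1/2)[81 + √(6561 + 4·40986)] = (1/2)[81 + √170505] ≈ (1/2)(81 + 412.9225) = 246.9613.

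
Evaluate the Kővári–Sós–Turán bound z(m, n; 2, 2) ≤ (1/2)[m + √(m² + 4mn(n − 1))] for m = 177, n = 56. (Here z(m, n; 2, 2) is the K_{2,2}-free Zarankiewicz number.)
z(177, 56; 2, 2) ≤ (1/2)[177 + √(177² + 4·177·56·55)] = (1/2)[177 + √2211969] = 832.1345

Kővári–Sós–Turán: let r_1, ..., r_177 be the row sums and z = Σ r_i the total number of 1s. Each pair of columns can share at most one row with both entries 1 (else a 2×2 all-ones block appears), so Σ_i C(r_i, 2) ≤ C(56, 2) = 1540. By convexity Σ_i C(r_i, 2) ≥ 177·C(z/177, 2) = z(z − 177)/(2·177), giving z² − 177z − 177·56·55 ≤ 0 and hence z ≤ (1/2)[177 + √(31329 + 4·545160)] = (1/2)[177 + √2211969] ≈ (1/2)(177 + 1487.269) = 832.1345.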